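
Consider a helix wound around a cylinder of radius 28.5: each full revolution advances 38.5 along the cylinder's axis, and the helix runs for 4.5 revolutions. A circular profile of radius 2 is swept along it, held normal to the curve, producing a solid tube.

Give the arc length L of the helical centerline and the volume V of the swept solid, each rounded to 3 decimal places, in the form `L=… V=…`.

L=824.232 V=10357.610

2πR = 2π·28.5 = 179.070781
per-turn = √(179.070781² + 38.5²) = √(32066.3447 + 1482.25) = √33548.5947 = 183.162755
L = 4.5 × 183.162755 = 824.232396
V = π·2² × L = 12.566371 × 824.232396 = 10357.609761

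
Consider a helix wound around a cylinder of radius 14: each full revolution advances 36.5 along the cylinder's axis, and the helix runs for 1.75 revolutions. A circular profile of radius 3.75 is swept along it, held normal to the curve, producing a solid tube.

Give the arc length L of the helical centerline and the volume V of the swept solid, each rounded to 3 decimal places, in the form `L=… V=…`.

2πR = 2π·14 = 87.964594
per-turn = √(87.964594² + 36.5²) = √(7737.7699 + 1332.25) = √9070.0199 = 95.236652
L = 1.75 × 95.236652 = 166.664141
V = π·3.75² × L = 44.178647 × 166.664141 = 7362.996188

L=166.664 V=7362.996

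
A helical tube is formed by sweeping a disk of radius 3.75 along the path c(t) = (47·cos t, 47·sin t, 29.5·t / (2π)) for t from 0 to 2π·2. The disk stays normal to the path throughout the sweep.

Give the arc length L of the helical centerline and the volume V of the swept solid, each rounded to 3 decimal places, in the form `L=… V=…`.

L=593.559 V=26222.634

2πR = 2π·47 = 295.309709
per-turn = √(295.309709² + 29.5²) = √(87207.8245 + 870.25) = √88078.0745 = 296.779505
L = 2 × 296.779505 = 593.559010
V = π·3.75² × L = 44.178647 × 593.559010 = 26222.633778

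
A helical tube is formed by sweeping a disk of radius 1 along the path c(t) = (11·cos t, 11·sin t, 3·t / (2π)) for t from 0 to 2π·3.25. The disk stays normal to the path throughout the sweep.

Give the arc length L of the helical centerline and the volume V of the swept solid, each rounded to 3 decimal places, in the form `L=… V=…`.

2πR = 2π·11 = 69.115038
per-turn = √(69.115038² + 3²) = √(4776.8885 + 9) = √4785.8885 = 69.180117
L = 3.25 × 69.180117 = 224.835379
V = π·1² × L = 3.141593 × 224.835379 = 706.341175

L=224.835 V=706.341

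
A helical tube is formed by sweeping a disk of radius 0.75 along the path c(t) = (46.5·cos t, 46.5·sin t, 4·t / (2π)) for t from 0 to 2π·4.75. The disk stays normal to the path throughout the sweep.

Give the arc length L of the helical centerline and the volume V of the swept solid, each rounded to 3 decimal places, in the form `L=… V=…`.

2πR = 2π·46.5 = 292.168117
per-turn = √(292.168117² + 4²) = √(85362.2085 + 16) = √85378.2085 = 292.195497
L = 4.75 × 292.195497 = 1387.928611
V = π·0.75² × L = 1.767146 × 1387.928611 = 2452.672309

L=1387.929 V=2452.672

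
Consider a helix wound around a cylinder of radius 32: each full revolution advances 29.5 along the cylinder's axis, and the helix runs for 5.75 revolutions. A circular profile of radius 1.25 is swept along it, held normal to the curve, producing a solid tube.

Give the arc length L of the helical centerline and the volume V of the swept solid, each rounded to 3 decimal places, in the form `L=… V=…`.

2πR = 2π·32 = 201.061930
per-turn = √(201.061930² + 29.5²) = √(40425.8996 + 870.25) = √41296.1496 = 203.214541
L = 5.75 × 203.214541 = 1168.483610
V = π·1.25² × L = 4.908739 × 1168.483610 = 5735.780508

L=1168.484 V=5735.781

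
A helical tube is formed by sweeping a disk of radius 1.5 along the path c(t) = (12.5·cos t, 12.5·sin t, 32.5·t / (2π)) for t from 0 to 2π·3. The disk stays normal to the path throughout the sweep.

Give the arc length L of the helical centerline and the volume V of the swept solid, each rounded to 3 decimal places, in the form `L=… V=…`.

L=254.996 V=1802.458

2πR = 2π·12.5 = 78.539816
per-turn = √(78.539816² + 32.5²) = √(6168.5028 + 1056.25) = √7224.7528 = 84.998546
L = 3 × 84.998546 = 254.995637
V = π·1.5² × L = 7.068583 × 254.995637 = 1802.457943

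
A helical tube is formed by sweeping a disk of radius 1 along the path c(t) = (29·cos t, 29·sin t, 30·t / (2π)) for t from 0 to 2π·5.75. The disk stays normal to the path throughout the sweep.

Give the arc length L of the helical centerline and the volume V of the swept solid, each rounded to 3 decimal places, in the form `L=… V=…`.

L=1061.827 V=3335.827

2πR = 2π·29 = 182.212374
per-turn = √(182.212374² + 30²) = √(33201.3492 + 900) = √34101.3492 = 184.665506
L = 5.75 × 184.665506 = 1061.826661
V = π·1² × L = 3.141593 × 1061.826661 = 3335.826838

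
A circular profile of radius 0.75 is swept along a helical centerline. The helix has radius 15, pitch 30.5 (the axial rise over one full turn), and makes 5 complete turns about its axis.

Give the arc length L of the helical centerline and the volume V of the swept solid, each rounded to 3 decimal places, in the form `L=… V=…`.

L=495.300 V=875.268

2πR = 2π·15 = 94.247780
per-turn = √(94.247780² + 30.5²) = √(8882.6440 + 930.25) = √9812.8940 = 99.060052
L = 5 × 99.060052 = 495.300261
V = π·0.75² × L = 1.767146 × 495.300261 = 875.267810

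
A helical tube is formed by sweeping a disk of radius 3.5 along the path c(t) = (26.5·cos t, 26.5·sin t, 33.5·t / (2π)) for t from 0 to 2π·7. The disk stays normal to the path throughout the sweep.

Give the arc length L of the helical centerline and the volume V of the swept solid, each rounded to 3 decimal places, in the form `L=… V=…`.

2πR = 2π·26.5 = 166.504411
per-turn = √(166.504411² + 33.5²) = √(27723.7188 + 1122.25) = √28845.9688 = 169.841010
L = 7 × 169.841010 = 1188.887072
V = π·3.5² × L = 38.484510 × 1188.887072 = 45753.736409

L=1188.887 V=45753.736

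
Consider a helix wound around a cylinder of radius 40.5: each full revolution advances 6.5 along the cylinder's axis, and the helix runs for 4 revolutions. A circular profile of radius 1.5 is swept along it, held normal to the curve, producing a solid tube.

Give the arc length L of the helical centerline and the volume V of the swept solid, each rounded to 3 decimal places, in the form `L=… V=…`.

L=1018.208 V=7197.288

2πR = 2π·40.5 = 254.469005
per-turn = √(254.469005² + 6.5²) = √(64754.4745 + 42.25) = √64796.7245 = 254.552007
L = 4 × 254.552007 = 1018.208030
V = π·1.5² × L = 7.068583 × 1018.208030 = 7197.288448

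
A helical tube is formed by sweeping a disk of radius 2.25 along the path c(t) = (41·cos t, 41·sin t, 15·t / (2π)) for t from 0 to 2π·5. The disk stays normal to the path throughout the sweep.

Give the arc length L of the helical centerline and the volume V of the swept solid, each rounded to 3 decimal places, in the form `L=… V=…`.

L=1290.235 V=20520.296

2πR = 2π·41 = 257.610598
per-turn = √(257.610598² + 15²) = √(66363.2200 + 225) = √66588.2200 = 258.046934
L = 5 × 258.046934 = 1290.234669
V = π·2.25² × L = 15.904313 × 1290.234669 = 20520.295765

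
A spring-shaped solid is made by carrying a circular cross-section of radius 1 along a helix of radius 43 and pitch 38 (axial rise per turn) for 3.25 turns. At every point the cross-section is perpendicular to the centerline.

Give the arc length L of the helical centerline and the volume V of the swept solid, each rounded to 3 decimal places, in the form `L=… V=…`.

L=886.718 V=2785.706

2πR = 2π·43 = 270.176968
per-turn = √(270.176968² + 38²) = √(72995.5942 + 1444) = √74439.5942 = 272.836204
L = 3.25 × 272.836204 = 886.717663
V = π·1² × L = 3.141593 × 886.717663 = 2785.705695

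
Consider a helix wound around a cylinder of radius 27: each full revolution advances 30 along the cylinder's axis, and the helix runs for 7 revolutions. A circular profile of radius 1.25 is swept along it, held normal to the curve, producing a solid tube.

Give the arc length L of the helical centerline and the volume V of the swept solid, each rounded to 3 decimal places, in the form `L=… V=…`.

2πR = 2π·27 = 169.646003
per-turn = √(169.646003² + 30²) = √(28779.7664 + 900) = √29679.7664 = 172.278166
L = 7 × 172.278166 = 1205.947161
V = π·1.25² × L = 4.908739 × 1205.947161 = 5919.679284

L=1205.947 V=5919.679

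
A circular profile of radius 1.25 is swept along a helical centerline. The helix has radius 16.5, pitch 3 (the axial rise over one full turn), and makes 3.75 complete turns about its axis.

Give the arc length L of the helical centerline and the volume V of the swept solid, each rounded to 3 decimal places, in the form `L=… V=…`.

2πR = 2π·16.5 = 103.672558
per-turn = √(103.672558² + 3²) = √(10747.9992 + 9) = √10756.9992 = 103.715954
L = 3.75 × 103.715954 = 388.934829
V = π·1.25² × L = 4.908739 × 388.934829 = 1909.179377

L=388.935 V=1909.179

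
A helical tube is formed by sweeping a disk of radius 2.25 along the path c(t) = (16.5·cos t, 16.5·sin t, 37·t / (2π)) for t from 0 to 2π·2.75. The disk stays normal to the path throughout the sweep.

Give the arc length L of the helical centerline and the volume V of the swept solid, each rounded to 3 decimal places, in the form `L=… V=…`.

2πR = 2π·16.5 = 103.672558
per-turn = √(103.672558² + 37²) = √(10747.9992 + 1369) = √12116.9992 = 110.077242
L = 2.75 × 110.077242 = 302.712415
V = π·2.25² × L = 15.904313 × 302.712415 = 4814.432945

L=302.712 V=4814.433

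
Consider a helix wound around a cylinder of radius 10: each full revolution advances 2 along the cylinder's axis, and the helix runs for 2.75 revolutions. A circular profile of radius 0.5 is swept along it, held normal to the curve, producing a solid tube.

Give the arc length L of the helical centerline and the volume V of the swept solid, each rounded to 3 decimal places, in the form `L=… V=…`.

2πR = 2π·10 = 62.831853
per-turn = √(62.831853² + 2²) = √(3947.8418 + 4) = √3951.8418 = 62.863676
L = 2.75 × 62.863676 = 172.875109
V = π·0.5² × L = 0.785398 × 172.875109 = 135.775793

L=172.875 V=135.776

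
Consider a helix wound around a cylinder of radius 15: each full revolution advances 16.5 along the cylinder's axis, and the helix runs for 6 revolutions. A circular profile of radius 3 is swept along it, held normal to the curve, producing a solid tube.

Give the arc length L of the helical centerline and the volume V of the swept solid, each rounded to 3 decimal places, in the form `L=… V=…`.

2πR = 2π·15 = 94.247780
per-turn = √(94.247780² + 16.5²) = √(8882.6440 + 272.25) = √9154.8940 = 95.681210
L = 6 × 95.681210 = 574.087260
V = π·3² × L = 28.274334 × 574.087260 = 16231.934879

L=574.087 V=16231.935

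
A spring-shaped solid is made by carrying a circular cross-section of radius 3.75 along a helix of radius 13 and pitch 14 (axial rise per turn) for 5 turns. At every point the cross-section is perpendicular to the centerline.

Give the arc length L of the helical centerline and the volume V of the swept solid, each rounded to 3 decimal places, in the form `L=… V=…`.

L=414.363 V=18305.976

2πR = 2π·13 = 81.681409
per-turn = √(81.681409² + 14²) = √(6671.8526 + 196) = √6867.8526 = 82.872508
L = 5 × 82.872508 = 414.362540
V = π·3.75² × L = 44.178647 × 414.362540 = 18305.976247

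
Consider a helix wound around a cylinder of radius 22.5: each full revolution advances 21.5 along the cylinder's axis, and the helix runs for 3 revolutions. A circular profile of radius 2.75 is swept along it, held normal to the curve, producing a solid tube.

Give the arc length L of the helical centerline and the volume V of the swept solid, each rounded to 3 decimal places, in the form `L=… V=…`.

2πR = 2π·22.5 = 141.371669
per-turn = √(141.371669² + 21.5²) = √(19985.9489 + 462.25) = √20448.1989 = 142.997199
L = 3 × 142.997199 = 428.991597
V = π·2.75² × L = 23.758294 × 428.991597 = 10192.108673

L=428.992 V=10192.109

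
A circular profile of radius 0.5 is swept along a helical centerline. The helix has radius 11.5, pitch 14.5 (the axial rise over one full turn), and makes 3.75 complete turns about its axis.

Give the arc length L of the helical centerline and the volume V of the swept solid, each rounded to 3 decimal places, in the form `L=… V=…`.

2πR = 2π·11.5 = 72.256631
per-turn = √(72.256631² + 14.5²) = √(5221.0207 + 210.25) = √5431.2707 = 73.697155
L = 3.75 × 73.697155 = 276.364333
V = π·0.5² × L = 0.785398 × 276.364333 = 217.056040

L=276.364 V=217.056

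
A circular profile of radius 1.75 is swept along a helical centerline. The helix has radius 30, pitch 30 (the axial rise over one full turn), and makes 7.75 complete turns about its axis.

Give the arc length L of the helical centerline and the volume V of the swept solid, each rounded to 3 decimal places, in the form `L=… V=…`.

L=1479.227 V=14231.828

2πR = 2π·30 = 188.495559
per-turn = √(188.495559² + 30²) = √(35530.5758 + 900) = √36430.5758 = 190.867954
L = 7.75 × 190.867954 = 1479.226643
V = π·1.75² × L = 9.621128 × 1479.226643 = 14231.828137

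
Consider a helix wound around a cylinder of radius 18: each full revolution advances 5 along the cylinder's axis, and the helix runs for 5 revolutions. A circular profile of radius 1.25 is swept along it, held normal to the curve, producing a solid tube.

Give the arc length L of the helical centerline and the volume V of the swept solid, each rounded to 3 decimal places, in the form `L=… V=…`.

L=566.039 V=2778.538

2πR = 2π·18 = 113.097336
per-turn = √(113.097336² + 5²) = √(12791.0073 + 25) = √12816.0073 = 113.207806
L = 5 × 113.207806 = 566.039029
V = π·1.25² × L = 4.908739 × 566.039029 = 2778.537587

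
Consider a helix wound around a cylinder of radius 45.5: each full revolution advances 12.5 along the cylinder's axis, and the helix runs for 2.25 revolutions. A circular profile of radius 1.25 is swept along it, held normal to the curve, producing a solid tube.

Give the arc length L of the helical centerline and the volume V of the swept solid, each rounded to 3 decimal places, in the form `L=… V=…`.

L=643.856 V=3160.519

2πR = 2π·45.5 = 285.884931
per-turn = √(285.884931² + 12.5²) = √(81730.1940 + 156.25) = √81886.4440 = 286.158075
L = 2.25 × 286.158075 = 643.855669
V = π·1.25² × L = 4.908739 × 643.855669 = 3160.519126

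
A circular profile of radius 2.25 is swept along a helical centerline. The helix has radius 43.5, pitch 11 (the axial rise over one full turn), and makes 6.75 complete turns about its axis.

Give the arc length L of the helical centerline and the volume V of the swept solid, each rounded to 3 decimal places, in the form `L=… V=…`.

2πR = 2π·43.5 = 273.318561
per-turn = √(273.318561² + 11²) = √(74703.0357 + 121) = √74824.0357 = 273.539825
L = 6.75 × 273.539825 = 1846.393817
V = π·2.25² × L = 15.904313 × 1846.393817 = 29365.624832

L=1846.394 V=29365.625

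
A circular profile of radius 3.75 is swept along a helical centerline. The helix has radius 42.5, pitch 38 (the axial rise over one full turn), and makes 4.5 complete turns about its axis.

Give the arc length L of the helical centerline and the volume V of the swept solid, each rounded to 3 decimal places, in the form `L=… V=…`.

L=1213.765 V=53622.501

2πR = 2π·42.5 = 267.035376
per-turn = √(267.035376² + 38²) = √(71307.8918 + 1444) = √72751.8918 = 269.725586
L = 4.5 × 269.725586 = 1213.765137
V = π·3.75² × L = 44.178647 × 1213.765137 = 53622.501174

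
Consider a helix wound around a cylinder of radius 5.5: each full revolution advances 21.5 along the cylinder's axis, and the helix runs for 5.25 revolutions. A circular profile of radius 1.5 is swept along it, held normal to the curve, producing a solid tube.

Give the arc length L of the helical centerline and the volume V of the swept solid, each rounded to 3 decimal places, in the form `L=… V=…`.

L=213.674 V=1510.371

2πR = 2π·5.5 = 34.557519
per-turn = √(34.557519² + 21.5²) = √(1194.2221 + 462.25) = √1656.4721 = 40.699780
L = 5.25 × 40.699780 = 213.673848
V = π·1.5² × L = 7.068583 × 213.673848 = 1510.371427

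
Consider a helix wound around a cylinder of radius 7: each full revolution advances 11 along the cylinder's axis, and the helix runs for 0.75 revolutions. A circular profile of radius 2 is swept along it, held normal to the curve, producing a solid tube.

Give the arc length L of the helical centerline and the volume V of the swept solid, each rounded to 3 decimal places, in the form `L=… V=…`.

L=34.003 V=427.291

2πR = 2π·7 = 43.982297
per-turn = √(43.982297² + 11²) = √(1934.4425 + 121) = √2055.4425 = 45.336988
L = 0.75 × 45.336988 = 34.002741
V = π·2² × L = 12.566371 × 34.002741 = 427.291043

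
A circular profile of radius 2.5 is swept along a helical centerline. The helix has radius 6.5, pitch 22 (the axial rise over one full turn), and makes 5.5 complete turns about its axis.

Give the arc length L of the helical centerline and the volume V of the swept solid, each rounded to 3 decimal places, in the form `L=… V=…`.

L=255.141 V=5009.680

2πR = 2π·6.5 = 40.840704
per-turn = √(40.840704² + 22²) = √(1667.9631 + 484) = √2151.9631 = 46.389257
L = 5.5 × 46.389257 = 255.140912
V = π·2.5² × L = 19.634954 × 255.140912 = 5009.680097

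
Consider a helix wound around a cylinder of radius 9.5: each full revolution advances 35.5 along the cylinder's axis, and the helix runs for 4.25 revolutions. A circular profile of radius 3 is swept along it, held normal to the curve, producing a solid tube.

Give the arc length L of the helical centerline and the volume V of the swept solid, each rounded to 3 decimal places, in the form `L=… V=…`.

L=295.159 V=8345.415

2πR = 2π·9.5 = 59.690260
per-turn = √(59.690260² + 35.5²) = √(3562.9272 + 1260.25) = √4823.1772 = 69.449098
L = 4.25 × 69.449098 = 295.158666
V = π·3² × L = 28.274334 × 295.158666 = 8345.414664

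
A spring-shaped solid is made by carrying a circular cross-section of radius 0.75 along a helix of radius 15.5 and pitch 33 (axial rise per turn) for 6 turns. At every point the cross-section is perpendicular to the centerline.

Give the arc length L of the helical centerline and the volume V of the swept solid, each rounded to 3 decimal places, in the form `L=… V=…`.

L=616.971 V=1090.277

2πR = 2π·15.5 = 97.389372
per-turn = √(97.389372² + 33²) = √(9484.6898 + 1089) = √10573.6898 = 102.828449
L = 6 × 102.828449 = 616.970691
V = π·0.75² × L = 1.767146 × 616.970691 = 1090.277207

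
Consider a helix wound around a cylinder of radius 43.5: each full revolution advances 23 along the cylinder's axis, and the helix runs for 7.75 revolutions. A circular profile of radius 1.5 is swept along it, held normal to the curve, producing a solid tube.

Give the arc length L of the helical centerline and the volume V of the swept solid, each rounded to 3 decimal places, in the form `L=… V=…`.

2πR = 2π·43.5 = 273.318561
per-turn = √(273.318561² + 23²) = √(74703.0357 + 529) = √75232.0357 = 274.284589
L = 7.75 × 274.284589 = 2125.705564
V = π·1.5² × L = 7.068583 × 2125.705564 = 15025.727213

L=2125.706 V=15025.727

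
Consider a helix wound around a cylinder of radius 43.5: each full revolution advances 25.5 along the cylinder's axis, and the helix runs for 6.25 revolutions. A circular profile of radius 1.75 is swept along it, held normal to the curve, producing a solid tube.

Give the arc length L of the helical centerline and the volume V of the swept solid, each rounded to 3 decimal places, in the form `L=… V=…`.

2πR = 2π·43.5 = 273.318561
per-turn = √(273.318561² + 25.5²) = √(74703.0357 + 650.25) = √75353.2857 = 274.505529
L = 6.25 × 274.505529 = 1715.659559
V = π·1.75² × L = 9.621128 × 1715.659559 = 16506.579369

L=1715.660 V=16506.579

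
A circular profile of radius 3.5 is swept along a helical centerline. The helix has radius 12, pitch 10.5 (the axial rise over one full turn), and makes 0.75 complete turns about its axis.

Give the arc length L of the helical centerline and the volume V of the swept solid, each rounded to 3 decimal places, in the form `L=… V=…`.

2πR = 2π·12 = 75.398224
per-turn = √(75.398224² + 10.5²) = √(5684.8921 + 110.25) = √5795.1421 = 76.125831
L = 0.75 × 76.125831 = 57.094373
V = π·3.5² × L = 38.484510 × 57.094373 = 2197.248977

L=57.094 V=2197.249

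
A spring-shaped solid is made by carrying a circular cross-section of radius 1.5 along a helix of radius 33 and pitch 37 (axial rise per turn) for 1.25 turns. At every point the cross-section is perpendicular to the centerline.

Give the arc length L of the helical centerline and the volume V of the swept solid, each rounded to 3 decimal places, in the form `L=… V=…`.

2πR = 2π·33 = 207.345115
per-turn = √(207.345115² + 37²) = √(42991.9968 + 1369) = √44360.9968 = 210.620504
L = 1.25 × 210.620504 = 263.275630
V = π·1.5² × L = 7.068583 × 263.275630 = 1860.985768

L=263.276 V=1860.986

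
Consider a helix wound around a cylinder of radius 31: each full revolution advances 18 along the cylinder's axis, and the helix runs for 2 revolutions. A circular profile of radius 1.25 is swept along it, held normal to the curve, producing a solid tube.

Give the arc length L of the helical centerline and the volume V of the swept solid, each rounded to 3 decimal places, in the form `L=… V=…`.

2πR = 2π·31 = 194.778745
per-turn = √(194.778745² + 18²) = √(37938.7593 + 324) = √38262.7593 = 195.608689
L = 2 × 195.608689 = 391.217379
V = π·1.25² × L = 4.908739 × 391.217379 = 1920.383816

L=391.217 V=1920.384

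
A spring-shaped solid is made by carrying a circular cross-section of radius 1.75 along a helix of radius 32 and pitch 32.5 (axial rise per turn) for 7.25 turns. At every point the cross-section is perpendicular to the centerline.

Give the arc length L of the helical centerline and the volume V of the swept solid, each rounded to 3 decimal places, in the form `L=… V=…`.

L=1476.620 V=14206.746

2πR = 2π·32 = 201.061930
per-turn = √(201.061930² + 32.5²) = √(40425.8996 + 1056.25) = √41482.1496 = 203.671671
L = 7.25 × 203.671671 = 1476.619616
V = π·1.75² × L = 9.621128 × 1476.619616 = 14206.745595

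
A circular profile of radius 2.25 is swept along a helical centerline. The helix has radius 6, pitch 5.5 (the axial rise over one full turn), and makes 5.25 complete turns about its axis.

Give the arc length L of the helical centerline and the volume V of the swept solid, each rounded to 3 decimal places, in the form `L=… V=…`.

L=200.016 V=3181.110

2πR = 2π·6 = 37.699112
per-turn = √(37.699112² + 5.5²) = √(1421.2230 + 30.25) = √1451.4730 = 38.098203
L = 5.25 × 38.098203 = 200.015563
V = π·2.25² × L = 15.904313 × 200.015563 = 3181.110083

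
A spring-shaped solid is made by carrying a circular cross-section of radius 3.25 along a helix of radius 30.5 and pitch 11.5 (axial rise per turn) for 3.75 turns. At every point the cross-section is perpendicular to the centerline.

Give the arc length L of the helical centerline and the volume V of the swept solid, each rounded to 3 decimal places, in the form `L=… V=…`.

L=719.932 V=23889.559

2πR = 2π·30.5 = 191.637152
per-turn = √(191.637152² + 11.5²) = √(36724.7980 + 132.25) = √36857.0480 = 191.981895
L = 3.75 × 191.981895 = 719.932106
V = π·3.25² × L = 33.183072 × 719.932106 = 23889.559197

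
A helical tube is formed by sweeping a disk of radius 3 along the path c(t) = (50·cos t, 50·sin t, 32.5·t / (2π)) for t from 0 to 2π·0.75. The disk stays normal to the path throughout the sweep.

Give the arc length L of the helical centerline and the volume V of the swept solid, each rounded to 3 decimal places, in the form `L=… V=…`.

L=236.877 V=6697.537

2πR = 2π·50 = 314.159265
per-turn = √(314.159265² + 32.5²) = √(98696.0440 + 1056.25) = √99752.2940 = 315.835866
L = 0.75 × 315.835866 = 236.876899
V = π·3² × L = 28.274334 × 236.876899 = 6697.536537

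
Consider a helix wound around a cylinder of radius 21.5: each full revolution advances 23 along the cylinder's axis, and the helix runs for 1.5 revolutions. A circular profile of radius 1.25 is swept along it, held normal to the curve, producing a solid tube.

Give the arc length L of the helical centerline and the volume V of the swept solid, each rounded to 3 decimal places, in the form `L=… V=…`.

2πR = 2π·21.5 = 135.088484
per-turn = √(135.088484² + 23²) = √(18248.8985 + 529) = √18777.8985 = 137.032473
L = 1.5 × 137.032473 = 205.548709
V = π·1.25² × L = 4.908739 × 205.548709 = 1008.984865

L=205.549 V=1008.985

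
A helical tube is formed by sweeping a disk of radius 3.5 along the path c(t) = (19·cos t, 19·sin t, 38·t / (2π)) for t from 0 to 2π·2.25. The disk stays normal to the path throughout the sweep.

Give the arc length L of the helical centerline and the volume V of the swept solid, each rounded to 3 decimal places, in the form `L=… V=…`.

L=281.886 V=10848.232

2πR = 2π·19 = 119.380521
per-turn = √(119.380521² + 38²) = √(14251.7088 + 1444) = √15695.7088 = 125.282516
L = 2.25 × 125.282516 = 281.885660
V = π·3.5² × L = 38.484510 × 281.885660 = 10848.231521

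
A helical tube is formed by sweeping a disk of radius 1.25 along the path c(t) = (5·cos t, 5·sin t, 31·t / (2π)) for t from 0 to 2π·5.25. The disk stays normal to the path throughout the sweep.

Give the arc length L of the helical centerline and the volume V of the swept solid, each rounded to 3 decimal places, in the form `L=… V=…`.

2πR = 2π·5 = 31.415927
per-turn = √(31.415927² + 31²) = √(986.9604 + 961) = √1947.9604 = 44.135705
L = 5.25 × 44.135705 = 231.712450
V = π·1.25² × L = 4.908739 × 231.712450 = 1137.415831

L=231.712 V=1137.416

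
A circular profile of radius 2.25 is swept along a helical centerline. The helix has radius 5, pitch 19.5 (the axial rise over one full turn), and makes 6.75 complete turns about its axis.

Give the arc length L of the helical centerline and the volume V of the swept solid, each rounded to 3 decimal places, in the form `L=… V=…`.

L=249.587 V=3969.505

2πR = 2π·5 = 31.415927
per-turn = √(31.415927² + 19.5²) = √(986.9604 + 380.25) = √1367.2104 = 36.975809
L = 6.75 × 36.975809 = 249.586710
V = π·2.25² × L = 15.904313 × 249.586710 = 3969.505105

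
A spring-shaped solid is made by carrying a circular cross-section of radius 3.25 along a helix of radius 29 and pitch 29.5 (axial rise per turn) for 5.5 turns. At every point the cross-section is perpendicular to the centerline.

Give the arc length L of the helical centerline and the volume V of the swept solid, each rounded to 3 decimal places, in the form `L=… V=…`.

2πR = 2π·29 = 182.212374
per-turn = √(182.212374² + 29.5²) = √(33201.3492 + 870.25) = √34071.5992 = 184.584938
L = 5.5 × 184.584938 = 1015.217157
V = π·3.25² × L = 33.183072 × 1015.217157 = 33688.024428

L=1015.217 V=33688.024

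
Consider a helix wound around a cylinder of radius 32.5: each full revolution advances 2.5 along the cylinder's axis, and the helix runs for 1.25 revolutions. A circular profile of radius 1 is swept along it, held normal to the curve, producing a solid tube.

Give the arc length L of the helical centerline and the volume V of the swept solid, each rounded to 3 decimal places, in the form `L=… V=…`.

2πR = 2π·32.5 = 204.203522
per-turn = √(204.203522² + 2.5²) = √(41699.0786 + 6.25) = √41705.3286 = 204.218825
L = 1.25 × 204.218825 = 255.273532
V = π·1² × L = 3.141593 × 255.273532 = 801.965451

L=255.274 V=801.965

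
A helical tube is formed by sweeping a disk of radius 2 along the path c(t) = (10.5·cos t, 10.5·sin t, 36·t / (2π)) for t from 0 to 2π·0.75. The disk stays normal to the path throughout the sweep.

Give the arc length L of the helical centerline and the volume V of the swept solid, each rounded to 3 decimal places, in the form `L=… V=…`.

L=56.367 V=708.333

2πR = 2π·10.5 = 65.973446
per-turn = √(65.973446² + 36²) = √(4352.4955 + 1296) = √5648.4955 = 75.156474
L = 0.75 × 75.156474 = 56.367355
V = π·2² × L = 12.566371 × 56.367355 = 708.333077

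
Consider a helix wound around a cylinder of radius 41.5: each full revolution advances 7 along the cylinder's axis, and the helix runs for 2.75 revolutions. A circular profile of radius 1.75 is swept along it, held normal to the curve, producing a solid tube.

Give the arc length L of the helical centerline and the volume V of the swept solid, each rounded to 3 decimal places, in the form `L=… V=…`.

2πR = 2π·41.5 = 260.752190
per-turn = √(260.752190² + 7²) = √(67991.7047 + 49) = √68040.7047 = 260.846132
L = 2.75 × 260.846132 = 717.326864
V = π·1.75² × L = 9.621128 × 717.326864 = 6901.493216

L=717.327 V=6901.493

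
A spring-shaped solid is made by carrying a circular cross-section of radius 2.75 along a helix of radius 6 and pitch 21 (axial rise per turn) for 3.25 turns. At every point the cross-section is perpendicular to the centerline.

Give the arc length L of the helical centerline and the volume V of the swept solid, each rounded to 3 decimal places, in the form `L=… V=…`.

L=140.249 V=3332.073

2πR = 2π·6 = 37.699112
per-turn = √(37.699112² + 21²) = √(1421.2230 + 441) = √1862.2230 = 43.153482
L = 3.25 × 43.153482 = 140.248817
V = π·2.75² × L = 23.758294 × 140.248817 = 3332.072700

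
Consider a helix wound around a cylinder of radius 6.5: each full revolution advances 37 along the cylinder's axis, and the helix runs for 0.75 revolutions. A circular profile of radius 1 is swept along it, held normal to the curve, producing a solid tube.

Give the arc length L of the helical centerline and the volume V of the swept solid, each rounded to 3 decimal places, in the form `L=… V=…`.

L=41.331 V=129.847

2πR = 2π·6.5 = 40.840704
per-turn = √(40.840704² + 37²) = √(1667.9631 + 1369) = √3036.9631 = 55.108649
L = 0.75 × 55.108649 = 41.331486
V = π·1² × L = 3.141593 × 41.331486 = 129.846694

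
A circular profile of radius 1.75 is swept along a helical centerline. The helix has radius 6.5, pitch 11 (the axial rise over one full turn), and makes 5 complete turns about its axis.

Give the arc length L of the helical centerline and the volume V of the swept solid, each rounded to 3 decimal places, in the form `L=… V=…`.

L=211.481 V=2034.683

2πR = 2π·6.5 = 40.840704
per-turn = √(40.840704² + 11²) = √(1667.9631 + 121) = √1788.9631 = 42.296136
L = 5 × 42.296136 = 211.480681
V = π·1.75² × L = 9.621128 × 211.480681 = 2034.682600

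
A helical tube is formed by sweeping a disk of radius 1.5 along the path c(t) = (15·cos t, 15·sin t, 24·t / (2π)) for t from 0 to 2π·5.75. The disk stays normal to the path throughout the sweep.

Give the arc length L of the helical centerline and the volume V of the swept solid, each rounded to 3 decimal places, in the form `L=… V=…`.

L=559.219 V=3952.890

2πR = 2π·15 = 94.247780
per-turn = √(94.247780² + 24²) = √(8882.6440 + 576) = √9458.6440 = 97.255560
L = 5.75 × 97.255560 = 559.219470
V = π·1.5² × L = 7.068583 × 559.219470 = 3952.889504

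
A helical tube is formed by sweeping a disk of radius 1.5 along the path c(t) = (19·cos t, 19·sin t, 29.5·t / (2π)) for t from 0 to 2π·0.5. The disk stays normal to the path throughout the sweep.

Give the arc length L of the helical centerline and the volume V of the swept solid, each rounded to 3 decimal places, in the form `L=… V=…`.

L=61.486 V=434.617

2πR = 2π·19 = 119.380521
per-turn = √(119.380521² + 29.5²) = √(14251.7088 + 870.25) = √15121.9588 = 122.971374
L = 0.5 × 122.971374 = 61.485687
V = π·1.5² × L = 7.068583 × 61.485687 = 434.616710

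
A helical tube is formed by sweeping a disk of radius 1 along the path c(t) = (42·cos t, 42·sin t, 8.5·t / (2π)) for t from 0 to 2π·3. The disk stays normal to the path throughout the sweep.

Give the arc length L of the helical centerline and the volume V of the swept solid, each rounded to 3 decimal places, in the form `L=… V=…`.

L=792.092 V=2488.430

2πR = 2π·42 = 263.893783
per-turn = √(263.893783² + 8.5²) = √(69639.9287 + 72.25) = √69712.1787 = 264.030640
L = 3 × 264.030640 = 792.091919
V = π·1² × L = 3.141593 × 792.091919 = 2488.430153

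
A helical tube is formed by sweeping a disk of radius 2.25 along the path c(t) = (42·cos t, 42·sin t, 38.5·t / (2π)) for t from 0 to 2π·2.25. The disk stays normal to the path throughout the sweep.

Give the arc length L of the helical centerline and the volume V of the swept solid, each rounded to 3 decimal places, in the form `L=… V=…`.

2πR = 2π·42 = 263.893783
per-turn = √(263.893783² + 38.5²) = √(69639.9287 + 1482.25) = √71122.1787 = 266.687418
L = 2.25 × 266.687418 = 600.046689
V = π·2.25² × L = 15.904313 × 600.046689 = 9543.330248

L=600.047 V=9543.330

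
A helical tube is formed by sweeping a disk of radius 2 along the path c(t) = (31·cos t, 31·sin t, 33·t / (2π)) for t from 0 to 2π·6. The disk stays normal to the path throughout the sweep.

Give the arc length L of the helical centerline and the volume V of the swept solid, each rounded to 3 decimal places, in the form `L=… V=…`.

2πR = 2π·31 = 194.778745
per-turn = √(194.778745² + 33²) = √(37938.7593 + 1089) = √39027.7593 = 197.554446
L = 6 × 197.554446 = 1185.326679
V = π·2² × L = 12.566371 × 1185.326679 = 14895.254345

L=1185.327 V=14895.254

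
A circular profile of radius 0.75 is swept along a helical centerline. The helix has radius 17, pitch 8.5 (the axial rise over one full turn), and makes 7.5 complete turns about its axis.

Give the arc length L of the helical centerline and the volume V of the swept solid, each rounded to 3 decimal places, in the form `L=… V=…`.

2πR = 2π·17 = 106.814150
per-turn = √(106.814150² + 8.5²) = √(11409.2627 + 72.25) = √11481.5127 = 107.151821
L = 7.5 × 107.151821 = 803.638656
V = π·0.75² × L = 1.767146 × 803.638656 = 1420.146729

L=803.639 V=1420.147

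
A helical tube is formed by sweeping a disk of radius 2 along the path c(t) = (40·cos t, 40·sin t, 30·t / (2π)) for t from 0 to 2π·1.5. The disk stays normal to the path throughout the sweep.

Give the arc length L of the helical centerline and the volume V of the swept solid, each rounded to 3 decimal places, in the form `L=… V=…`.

L=379.667 V=4771.041

2πR = 2π·40 = 251.327412
per-turn = √(251.327412² + 30²) = √(63165.4682 + 900) = √64065.4682 = 253.111573
L = 1.5 × 253.111573 = 379.667359
V = π·2² × L = 12.566371 × 379.667359 = 4771.040741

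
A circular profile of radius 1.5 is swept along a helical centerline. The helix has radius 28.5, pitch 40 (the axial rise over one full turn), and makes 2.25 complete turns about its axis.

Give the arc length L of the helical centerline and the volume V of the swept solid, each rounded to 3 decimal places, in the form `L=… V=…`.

L=412.839 V=2918.185

2πR = 2π·28.5 = 179.070781
per-turn = √(179.070781² + 40²) = √(32066.3447 + 1600) = √33666.3447 = 183.483909
L = 2.25 × 183.483909 = 412.838794
V = π·1.5² × L = 7.068583 × 412.838794 = 2918.185477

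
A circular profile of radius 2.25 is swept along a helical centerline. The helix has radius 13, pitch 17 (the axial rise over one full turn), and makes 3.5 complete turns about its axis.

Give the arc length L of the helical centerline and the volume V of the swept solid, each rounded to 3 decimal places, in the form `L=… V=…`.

2πR = 2π·13 = 81.681409
per-turn = √(81.681409² + 17²) = √(6671.8526 + 289) = √6960.8526 = 83.431724
L = 3.5 × 83.431724 = 292.011034
V = π·2.25² × L = 15.904313 × 292.011034 = 4644.234830

L=292.011 V=4644.235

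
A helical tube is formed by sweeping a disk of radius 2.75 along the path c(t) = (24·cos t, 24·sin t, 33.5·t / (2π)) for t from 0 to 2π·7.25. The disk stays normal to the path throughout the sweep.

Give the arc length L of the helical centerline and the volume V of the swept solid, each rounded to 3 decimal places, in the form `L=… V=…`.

2πR = 2π·24 = 150.796447
per-turn = √(150.796447² + 33.5²) = √(22739.5685 + 1122.25) = √23861.8185 = 154.472711
L = 7.25 × 154.472711 = 1119.927157
V = π·2.75² × L = 23.758294 × 1119.927157 = 26607.559151

L=1119.927 V=26607.559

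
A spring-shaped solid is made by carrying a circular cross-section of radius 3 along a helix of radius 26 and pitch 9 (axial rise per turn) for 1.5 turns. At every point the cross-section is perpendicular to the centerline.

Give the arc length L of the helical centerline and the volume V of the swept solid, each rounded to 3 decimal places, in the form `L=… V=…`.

2πR = 2π·26 = 163.362818
per-turn = √(163.362818² + 9²) = √(26687.4103 + 81) = √26768.4103 = 163.610545
L = 1.5 × 163.610545 = 245.415817
V = π·3² × L = 28.274334 × 245.415817 = 6938.968747

L=245.416 V=6938.969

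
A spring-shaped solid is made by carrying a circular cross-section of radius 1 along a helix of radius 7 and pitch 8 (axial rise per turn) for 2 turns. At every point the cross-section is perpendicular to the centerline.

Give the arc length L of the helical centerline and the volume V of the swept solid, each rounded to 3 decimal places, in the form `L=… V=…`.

L=89.408 V=280.883

2πR = 2π·7 = 43.982297
per-turn = √(43.982297² + 8²) = √(1934.4425 + 64) = √1998.4425 = 44.703942
L = 2 × 44.703942 = 89.407885
V = π·1² × L = 3.141593 × 89.407885 = 280.883154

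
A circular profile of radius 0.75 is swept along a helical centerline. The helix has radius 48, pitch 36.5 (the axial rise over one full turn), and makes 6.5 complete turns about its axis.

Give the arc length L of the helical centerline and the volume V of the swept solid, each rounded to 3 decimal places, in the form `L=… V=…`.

2πR = 2π·48 = 301.592895
per-turn = √(301.592895² + 36.5²) = √(90958.2742 + 1332.25) = √92290.5242 = 303.793555
L = 6.5 × 303.793555 = 1974.658109
V = π·0.75² × L = 1.767146 × 1974.658109 = 3489.508917

L=1974.658 V=3489.509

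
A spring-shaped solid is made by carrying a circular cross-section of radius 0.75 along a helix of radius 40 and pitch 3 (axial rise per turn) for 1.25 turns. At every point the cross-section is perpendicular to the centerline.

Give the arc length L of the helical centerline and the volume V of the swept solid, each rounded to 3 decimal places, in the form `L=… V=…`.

L=314.182 V=555.205

2πR = 2π·40 = 251.327412
per-turn = √(251.327412² + 3²) = √(63165.4682 + 9) = √63174.4682 = 251.345317
L = 1.25 × 251.345317 = 314.181646
V = π·0.75² × L = 1.767146 × 314.181646 = 555.204797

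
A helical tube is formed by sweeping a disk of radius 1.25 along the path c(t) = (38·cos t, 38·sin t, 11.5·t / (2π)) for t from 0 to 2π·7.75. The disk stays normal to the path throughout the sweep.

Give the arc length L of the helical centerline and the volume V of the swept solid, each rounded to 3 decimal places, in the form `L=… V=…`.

2πR = 2π·38 = 238.761042
per-turn = √(238.761042² + 11.5²) = √(57006.8350 + 132.25) = √57139.0850 = 239.037832
L = 7.75 × 239.037832 = 1852.543196
V = π·1.25² × L = 4.908739 × 1852.543196 = 9093.650150

L=1852.543 V=9093.650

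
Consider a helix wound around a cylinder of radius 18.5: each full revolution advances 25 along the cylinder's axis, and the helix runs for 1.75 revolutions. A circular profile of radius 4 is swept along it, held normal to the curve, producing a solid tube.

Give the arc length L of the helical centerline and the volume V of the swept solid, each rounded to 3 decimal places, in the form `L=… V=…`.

L=208.070 V=10458.723

2πR = 2π·18.5 = 116.238928
per-turn = √(116.238928² + 25²) = √(13511.4884 + 625) = √14136.4884 = 118.896966
L = 1.75 × 118.896966 = 208.069690
V = π·4² × L = 50.265482 × 208.069690 = 10458.723341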